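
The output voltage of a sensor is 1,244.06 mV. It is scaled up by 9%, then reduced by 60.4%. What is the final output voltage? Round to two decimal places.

536.99 mV

9% increase: 1,244.06 × 1.09 = 1356.0254.
After the 60.4% decrease: 1356.0254 × 0.396 = 536.9860584 ≈ 536.99.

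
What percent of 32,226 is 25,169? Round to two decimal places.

25,169 ÷ 32,226 ≈ 78.10%.

78.10%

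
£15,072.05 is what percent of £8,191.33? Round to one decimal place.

184.0%

£15,072.05 ÷ £8,191.33 ≈ 184.0%.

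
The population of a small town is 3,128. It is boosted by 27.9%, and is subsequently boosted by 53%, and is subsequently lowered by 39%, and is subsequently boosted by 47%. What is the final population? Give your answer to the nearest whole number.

5,489

Each change multiplies by a factor: 1.279 × 1.53 × 0.61 × 1.47 = 1.754725329.
3,128 × 1.754725329 = 5488.780829112 ≈ 5,489.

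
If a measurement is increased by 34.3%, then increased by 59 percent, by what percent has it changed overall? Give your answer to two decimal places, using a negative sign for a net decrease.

A 34.3% increase multiplies by 1.343.
Then a 59% increase: 1.343 × 1.59 = 2.13537.
Overall factor 2.13537, i.e. 113.54%.

113.54%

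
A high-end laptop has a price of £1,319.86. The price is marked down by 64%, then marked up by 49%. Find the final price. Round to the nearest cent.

£707.97

Apply the 64% decrease: £1,319.86 × 0.36 = £475.1496.
49% increase: £475.1496 × 1.49 = £707.972904 ≈ £707.97.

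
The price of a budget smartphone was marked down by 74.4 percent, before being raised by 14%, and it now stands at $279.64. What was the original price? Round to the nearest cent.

$958.20

The overall multiplier applied was 0.256 × 1.14 = 0.29184.
So the original price was $279.64 ÷ 0.29184 ≈ $958.20.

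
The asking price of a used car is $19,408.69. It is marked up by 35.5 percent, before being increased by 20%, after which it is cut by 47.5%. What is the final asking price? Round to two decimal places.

$16,568.23

Each change multiplies by a factor: 1.355 × 1.2 × 0.525 = 0.85365.
$19,408.69 × 0.85365 = $16568.2282185 ≈ $16,568.23.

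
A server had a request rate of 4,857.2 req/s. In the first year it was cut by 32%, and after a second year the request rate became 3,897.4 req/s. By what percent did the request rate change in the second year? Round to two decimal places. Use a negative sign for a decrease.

18.00%

After the first year: 4,857.2 × 0.68 = 3302.896.
Second-year multiplier: 3,897.4 ÷ 3302.896 ≈ 1.179995.
That is a change of 18.00%.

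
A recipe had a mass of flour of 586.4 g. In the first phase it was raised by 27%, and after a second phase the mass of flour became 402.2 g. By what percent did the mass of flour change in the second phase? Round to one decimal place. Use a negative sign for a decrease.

After the first phase: 586.4 × 1.27 = 744.728.
Second-phase multiplier: 402.2 ÷ 744.728 ≈ 0.54006.
That is a change of -46.0%.

-46.0%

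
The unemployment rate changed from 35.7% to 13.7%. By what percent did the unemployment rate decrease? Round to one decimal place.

61.6%

The change is 13.7 − 35.7 = -22.0 percentage points.
Relative to the original 35.7%, that is -22.0 ÷ 35.7 ≈ -61.6%.
So the unemployment rate fell by 61.6%.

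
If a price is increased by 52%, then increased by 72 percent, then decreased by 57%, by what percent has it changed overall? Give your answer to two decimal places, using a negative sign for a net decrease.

12.42%

The combined multiplier is 1.52 × 1.72 × 0.43 = 1.124192.
That corresponds to an increase of 12.42%.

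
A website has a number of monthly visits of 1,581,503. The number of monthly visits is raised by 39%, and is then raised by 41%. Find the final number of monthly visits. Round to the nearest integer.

3,099,588

Each change multiplies by a factor: 1.39 × 1.41 = 1.9599.
1,581,503 × 1.9599 = 3099587.7297 ≈ 3,099,588.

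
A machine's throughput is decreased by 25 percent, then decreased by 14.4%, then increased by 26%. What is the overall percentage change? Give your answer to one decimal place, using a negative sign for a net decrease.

-19.1%

The combined multiplier is 0.75 × 0.856 × 1.26 = 0.80892.
That corresponds to a decrease of 19.1%.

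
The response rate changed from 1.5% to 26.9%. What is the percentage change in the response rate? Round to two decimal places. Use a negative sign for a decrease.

The change is 26.9 − 1.5 = 25.4 percentage points.
Relative to the original 1.5%, that is 25.4 ÷ 1.5 ≈ 1693.33%.

1693.33%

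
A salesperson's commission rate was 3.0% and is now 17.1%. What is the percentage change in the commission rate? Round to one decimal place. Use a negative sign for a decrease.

470.0%

The change is 17.1 − 3.0 = 14.1 percentage points.
Relative to the original 3.0%, that is 14.1 ÷ 3.0 = 470.0%.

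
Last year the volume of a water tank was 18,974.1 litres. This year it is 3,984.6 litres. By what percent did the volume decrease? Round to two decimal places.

79.00%

Change: 3,984.6 − 18,974.1 = -14,989.5.
Relative to the original: -14,989.5 ÷ 18,974.1 ≈ -79.00%.
So the volume decreased by 79.00%.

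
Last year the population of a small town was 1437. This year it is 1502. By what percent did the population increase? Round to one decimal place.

4.5%

Change: 1502 − 1437 = 65.
Relative to the original: 65 ÷ 1437 ≈ 4.5%.
So the population increased by 4.5%.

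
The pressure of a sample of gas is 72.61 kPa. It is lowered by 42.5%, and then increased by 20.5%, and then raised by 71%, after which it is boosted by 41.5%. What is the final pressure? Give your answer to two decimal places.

121.73 kPa

Each change multiplies by a factor: 0.575 × 1.205 × 1.71 × 1.415 = 1.67651499375.
72.61 × 1.67651499375 = 121.7317536961875 ≈ 121.73.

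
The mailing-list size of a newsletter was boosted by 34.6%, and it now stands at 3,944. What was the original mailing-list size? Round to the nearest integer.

2,930

The overall multiplier applied was 1.346.
So the original mailing-list size was 3,944 ÷ 1.346 ≈ 2,930.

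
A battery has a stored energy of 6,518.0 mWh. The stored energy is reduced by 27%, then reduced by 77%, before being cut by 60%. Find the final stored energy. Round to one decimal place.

437.7 mWh

27% decrease: 6,518.0 × 0.73 = 4758.14.
77% decrease: 4758.14 × 0.23 = 1094.3722.
Apply the 60% decrease: 1094.3722 × 0.4 = 437.74888 ≈ 437.7.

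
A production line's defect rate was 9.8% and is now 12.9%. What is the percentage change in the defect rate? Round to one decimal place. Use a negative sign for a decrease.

The change is 12.9 − 9.8 = 3.1 percentage points.
Relative to the original 9.8%, that is 3.1 ÷ 9.8 ≈ 31.6%.

31.6%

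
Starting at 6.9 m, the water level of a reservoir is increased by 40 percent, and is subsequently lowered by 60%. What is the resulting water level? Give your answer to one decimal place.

Each change multiplies by a factor: 1.4 × 0.4 = 0.56.
6.9 × 0.56 = 3.864 ≈ 3.9.

3.9 m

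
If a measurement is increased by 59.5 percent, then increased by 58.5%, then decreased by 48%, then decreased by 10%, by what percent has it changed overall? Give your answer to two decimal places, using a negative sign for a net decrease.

18.31%

The combined multiplier is 1.595 × 1.585 × 0.52 × 0.9 = 1.1831391.
That corresponds to an increase of 18.31%.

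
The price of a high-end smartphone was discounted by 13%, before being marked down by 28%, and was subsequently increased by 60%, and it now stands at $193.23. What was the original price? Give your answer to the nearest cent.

$192.80

Undoing the 60% increase: $193.23 ÷ 1.6 = $120.76875.
Undoing the 28% decrease: $120.76875 ÷ 0.72 = $167.734375.
Undoing the 13% decrease: $167.734375 ÷ 0.87 ≈ $192.80.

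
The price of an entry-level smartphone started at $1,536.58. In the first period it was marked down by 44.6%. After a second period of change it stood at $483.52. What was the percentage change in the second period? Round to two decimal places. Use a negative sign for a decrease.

After the first period: $1,536.58 × 0.554 = $851.26532.
Second-period multiplier: $483.52 ÷ $851.26532 ≈ 0.568002.
That is a change of -43.20%.

-43.20%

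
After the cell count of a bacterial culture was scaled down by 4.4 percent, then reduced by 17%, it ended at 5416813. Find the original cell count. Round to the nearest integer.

6826653

Undoing the 17% decrease: 5416813 ÷ 0.83 ≈ 6526280.722892.
Undoing the 4.4% decrease: 6526280.722892 ÷ 0.956 ≈ 6826653.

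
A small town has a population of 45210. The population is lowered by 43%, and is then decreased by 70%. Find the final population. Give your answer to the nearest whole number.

After the 43% decrease: 45210 × 0.57 = 25769.7.
After the 70% decrease: 25769.7 × 0.3 = 7730.91 ≈ 7731.

7731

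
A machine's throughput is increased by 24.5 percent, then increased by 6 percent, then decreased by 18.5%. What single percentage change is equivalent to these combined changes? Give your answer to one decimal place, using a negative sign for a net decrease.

7.6%

A 24.5% increase multiplies by 1.245.
Then a 6% increase: 1.245 × 1.06 = 1.3197.
Then an 18.5% decrease: 1.3197 × 0.815 = 1.0755555.
Overall factor 1.0755555, i.e. 7.6%.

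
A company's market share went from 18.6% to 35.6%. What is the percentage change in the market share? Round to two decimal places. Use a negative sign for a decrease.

The change is 35.6 − 18.6 = 17.0 percentage points.
Relative to the original 18.6%, that is 17.0 ÷ 18.6 ≈ 91.40%.

91.40%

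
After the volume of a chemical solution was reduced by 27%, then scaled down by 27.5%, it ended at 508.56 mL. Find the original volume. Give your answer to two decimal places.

The overall multiplier applied was 0.73 × 0.725 = 0.52925.
So the original volume was 508.56 ÷ 0.52925 ≈ 960.91 mL.

960.91 mL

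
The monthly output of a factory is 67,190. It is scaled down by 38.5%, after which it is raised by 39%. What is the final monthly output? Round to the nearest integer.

Apply the 38.5% decrease: 67,190 × 0.615 = 41321.85.
39% increase: 41321.85 × 1.39 = 57437.3715 ≈ 57,437.

57,437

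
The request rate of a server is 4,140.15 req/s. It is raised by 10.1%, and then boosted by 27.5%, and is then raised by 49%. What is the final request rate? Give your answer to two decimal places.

8,659.64 req/s

Apply the 10.1% increase: 4,140.15 × 1.101 = 4558.30515.
After the 27.5% increase: 4558.30515 × 1.275 = 5811.83906625.
49% increase: 5811.83906625 × 1.49 = 8659.6402087125 ≈ 8,659.64.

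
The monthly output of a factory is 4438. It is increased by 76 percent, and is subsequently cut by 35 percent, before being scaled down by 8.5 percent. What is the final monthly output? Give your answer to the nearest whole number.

Each change multiplies by a factor: 1.76 × 0.65 × 0.915 = 1.04676.
4438 × 1.04676 = 4645.52088 ≈ 4646.

4646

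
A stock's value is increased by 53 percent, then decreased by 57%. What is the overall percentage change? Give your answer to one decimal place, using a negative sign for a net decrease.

-34.2%

A 53% increase multiplies by 1.53.
Then a 57% decrease: 1.53 × 0.43 = 0.6579.
Overall factor 0.6579, i.e. -34.2%.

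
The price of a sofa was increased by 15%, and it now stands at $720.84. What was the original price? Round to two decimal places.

$626.82

The overall multiplier applied was 1.15.
So the original price was $720.84 ÷ 1.15 ≈ $626.82.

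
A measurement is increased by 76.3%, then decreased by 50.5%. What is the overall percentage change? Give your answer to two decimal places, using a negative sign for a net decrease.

-12.73%

The combined multiplier is 1.763 × 0.495 = 0.872685.
That corresponds to a decrease of 12.73%.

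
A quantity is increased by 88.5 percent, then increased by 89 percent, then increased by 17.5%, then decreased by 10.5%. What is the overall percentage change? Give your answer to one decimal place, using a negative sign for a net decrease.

An 88.5% increase multiplies by 1.885.
Then an 89% increase: 1.885 × 1.89 = 3.56265.
Then a 17.5% increase: 3.56265 × 1.175 = 4.18611375.
Then a 10.5% decrease: 4.18611375 × 0.895 = 3.74657180625.
Overall factor 3.74657180625, i.e. 274.7%.

274.7%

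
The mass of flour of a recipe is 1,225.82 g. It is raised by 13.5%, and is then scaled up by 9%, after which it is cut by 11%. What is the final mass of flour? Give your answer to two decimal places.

1,349.71 g

Each change multiplies by a factor: 1.135 × 1.09 × 0.89 = 1.1010635.
1,225.82 × 1.1010635 = 1349.70565957 ≈ 1,349.71.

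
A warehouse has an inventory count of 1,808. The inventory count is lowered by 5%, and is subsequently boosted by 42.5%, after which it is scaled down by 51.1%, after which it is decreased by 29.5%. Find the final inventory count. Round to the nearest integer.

844

5% decrease: 1,808 × 0.95 = 1717.6.
42.5% increase: 1717.6 × 1.425 = 2447.58.
After the 51.1% decrease: 2447.58 × 0.489 = 1196.86662.
29.5% decrease: 1196.86662 × 0.705 = 843.7909671 ≈ 844.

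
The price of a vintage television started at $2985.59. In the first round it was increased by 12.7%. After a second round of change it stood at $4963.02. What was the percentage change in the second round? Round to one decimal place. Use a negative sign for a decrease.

47.5%

After the first round: $2985.59 × 1.127 = $3364.75993.
Second-round multiplier: $4963.02 ÷ $3364.75993 ≈ 1.475.
That is a change of 47.5%.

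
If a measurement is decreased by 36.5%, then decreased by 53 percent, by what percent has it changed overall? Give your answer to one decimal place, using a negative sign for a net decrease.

A 36.5% decrease multiplies by 0.635.
Then a 53% decrease: 0.635 × 0.47 = 0.29845.
Overall factor 0.29845, i.e. -70.2%.

-70.2%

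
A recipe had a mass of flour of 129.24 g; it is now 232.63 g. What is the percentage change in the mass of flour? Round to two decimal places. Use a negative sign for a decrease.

Change: 232.63 − 129.24 = 103.39.
Relative to the original: 103.39 ÷ 129.24 ≈ 80.00%.

80.00%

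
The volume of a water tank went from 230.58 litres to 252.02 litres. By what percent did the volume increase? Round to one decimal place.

Change: 252.02 − 230.58 = 21.44.
Relative to the original: 21.44 ÷ 230.58 ≈ 9.3%.
So the volume increased by 9.3%.

9.3%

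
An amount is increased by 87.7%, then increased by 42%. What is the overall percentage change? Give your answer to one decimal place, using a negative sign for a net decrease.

166.5%

An 87.7% increase multiplies by 1.877.
Then a 42% increase: 1.877 × 1.42 = 2.66534.
Overall factor 2.66534, i.e. 166.5%.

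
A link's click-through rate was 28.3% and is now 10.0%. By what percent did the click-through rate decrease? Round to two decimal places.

The change is 10.0 − 28.3 = -18.3 percentage points.
Relative to the original 28.3%, that is -18.3 ÷ 28.3 ≈ -64.66%.
So the click-through rate fell by 64.66%.

64.66%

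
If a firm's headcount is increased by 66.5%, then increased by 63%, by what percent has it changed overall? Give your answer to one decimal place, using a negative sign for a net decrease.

A 66.5% increase multiplies by 1.665.
Then a 63% increase: 1.665 × 1.63 = 2.71395.
Overall factor 2.71395, i.e. 171.4%.

171.4%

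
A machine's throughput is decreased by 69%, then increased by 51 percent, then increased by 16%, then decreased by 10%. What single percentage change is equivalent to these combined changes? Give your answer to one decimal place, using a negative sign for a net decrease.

-51.1%

A 69% decrease multiplies by 0.31.
Then a 51% increase: 0.31 × 1.51 = 0.4681.
Then a 16% increase: 0.4681 × 1.16 = 0.542996.
Then a 10% decrease: 0.542996 × 0.9 = 0.4886964.
Overall factor 0.4886964, i.e. -51.1%.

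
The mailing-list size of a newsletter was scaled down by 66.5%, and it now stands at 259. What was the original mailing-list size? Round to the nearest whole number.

The overall multiplier applied was 0.335.
So the original mailing-list size was 259 ÷ 0.335 ≈ 773.

773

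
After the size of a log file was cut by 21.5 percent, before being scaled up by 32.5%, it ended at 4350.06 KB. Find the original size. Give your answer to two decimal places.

4182.25 KB

Undoing the 32.5% increase: 4350.06 ÷ 1.325 ≈ 3283.064151.
Undoing the 21.5% decrease: 3283.064151 ÷ 0.785 ≈ 4182.25 KB.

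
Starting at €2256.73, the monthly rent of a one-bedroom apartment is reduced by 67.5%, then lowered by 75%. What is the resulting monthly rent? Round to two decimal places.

€183.36

Each change multiplies by a factor: 0.325 × 0.25 = 0.08125.
€2256.73 × 0.08125 = €183.3593125 ≈ €183.36.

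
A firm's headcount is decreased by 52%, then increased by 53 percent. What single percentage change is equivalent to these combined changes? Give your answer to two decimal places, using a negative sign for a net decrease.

A 52% decrease multiplies by 0.48.
Then a 53% increase: 0.48 × 1.53 = 0.7344.
Overall factor 0.7344, i.e. -26.56%.

-26.56%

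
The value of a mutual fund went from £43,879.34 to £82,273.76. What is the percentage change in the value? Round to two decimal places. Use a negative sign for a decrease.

87.50%

Change: £82,273.76 − £43,879.34 = £38,394.42.
Relative to the original: £38,394.42 ÷ £43,879.34 ≈ 87.50%.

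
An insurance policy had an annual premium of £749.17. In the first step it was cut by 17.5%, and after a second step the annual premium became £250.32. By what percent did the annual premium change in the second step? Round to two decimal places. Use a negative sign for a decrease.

-59.50%

After the first step: £749.17 × 0.825 = £618.06525.
Second-step multiplier: £250.32 ÷ £618.06525 ≈ 0.405006.
That is a change of -59.50%.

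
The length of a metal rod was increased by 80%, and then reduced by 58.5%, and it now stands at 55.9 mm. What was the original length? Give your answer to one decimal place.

The overall multiplier applied was 1.8 × 0.415 = 0.747.
So the original length was 55.9 ÷ 0.747 ≈ 74.8 mm.

74.8 mm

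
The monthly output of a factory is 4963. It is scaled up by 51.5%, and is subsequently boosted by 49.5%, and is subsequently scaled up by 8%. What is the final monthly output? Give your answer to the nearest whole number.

12140

Each change multiplies by a factor: 1.515 × 1.495 × 1.08 = 2.446119.
4963 × 2.446119 = 12140.088597 ≈ 12140.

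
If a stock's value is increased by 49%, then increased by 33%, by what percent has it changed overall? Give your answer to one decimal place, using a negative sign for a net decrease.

A 49% increase multiplies by 1.49.
Then a 33% increase: 1.49 × 1.33 = 1.9817.
Overall factor 1.9817, i.e. 98.2%.

98.2%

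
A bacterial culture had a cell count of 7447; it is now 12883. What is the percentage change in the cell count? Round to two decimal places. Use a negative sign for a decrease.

Change: 12883 − 7447 = 5436.
Relative to the original: 5436 ÷ 7447 ≈ 73.00%.

73.00%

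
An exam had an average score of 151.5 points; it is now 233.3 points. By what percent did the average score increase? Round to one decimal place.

Change: 233.3 − 151.5 = 81.8.
Relative to the original: 81.8 ÷ 151.5 ≈ 54.0%.
So the average score increased by 54.0%.

54.0%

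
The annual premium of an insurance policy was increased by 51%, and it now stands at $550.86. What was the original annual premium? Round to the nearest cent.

The overall multiplier applied was 1.51.
So the original annual premium was $550.86 ÷ 1.51 ≈ $364.81.

$364.81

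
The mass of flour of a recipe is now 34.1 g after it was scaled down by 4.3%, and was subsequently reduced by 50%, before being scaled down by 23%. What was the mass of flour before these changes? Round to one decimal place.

92.6 g

The overall multiplier applied was 0.957 × 0.5 × 0.77 = 0.368445.
So the original mass of flour was 34.1 ÷ 0.368445 ≈ 92.6 g.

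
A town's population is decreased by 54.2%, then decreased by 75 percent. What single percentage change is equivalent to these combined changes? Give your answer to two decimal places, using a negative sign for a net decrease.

A 54.2% decrease multiplies by 0.458.
Then a 75% decrease: 0.458 × 0.25 = 0.1145.
Overall factor 0.1145, i.e. -88.55%.

-88.55%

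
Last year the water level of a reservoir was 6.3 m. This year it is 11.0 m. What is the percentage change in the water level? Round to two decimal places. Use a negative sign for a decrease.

Change: 11.0 − 6.3 = 4.7.
Relative to the original: 4.7 ÷ 6.3 ≈ 74.60%.

74.60%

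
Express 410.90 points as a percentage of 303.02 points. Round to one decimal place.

410.90 points ÷ 303.02 points ≈ 135.6%.

135.6%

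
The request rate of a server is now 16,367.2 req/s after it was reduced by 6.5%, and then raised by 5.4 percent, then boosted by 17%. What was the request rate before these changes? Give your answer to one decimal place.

The overall multiplier applied was 0.935 × 1.054 × 1.17 = 1.1530233.
So the original request rate was 16,367.2 ÷ 1.1530233 ≈ 14,195.0 req/s.

14,195.0 req/s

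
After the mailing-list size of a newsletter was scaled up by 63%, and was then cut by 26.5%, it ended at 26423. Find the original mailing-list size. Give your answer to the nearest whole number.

Undoing the 26.5% decrease: 26423 ÷ 0.735 ≈ 35949.659864.
Undoing the 63% increase: 35949.659864 ÷ 1.63 ≈ 22055.

22055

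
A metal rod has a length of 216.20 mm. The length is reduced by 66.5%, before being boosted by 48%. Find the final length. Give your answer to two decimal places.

107.19 mm

After the 66.5% decrease: 216.20 × 0.335 = 72.427.
Apply the 48% increase: 72.427 × 1.48 = 107.19196 ≈ 107.19.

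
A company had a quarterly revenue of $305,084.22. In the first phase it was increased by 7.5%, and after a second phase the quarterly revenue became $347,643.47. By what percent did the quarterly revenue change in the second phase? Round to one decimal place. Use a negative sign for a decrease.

After the first phase: $305,084.22 × 1.075 = $327965.5365.
Second-phase multiplier: $347,643.47 ÷ $327965.5365 ≈ 1.06.
That is a change of 6.0%.

6.0%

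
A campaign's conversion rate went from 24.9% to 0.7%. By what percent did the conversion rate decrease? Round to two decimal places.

The change is 0.7 − 24.9 = -24.2 percentage points.
Relative to the original 24.9%, that is -24.2 ÷ 24.9 ≈ -97.19%.
So the conversion rate fell by 97.19%.

97.19%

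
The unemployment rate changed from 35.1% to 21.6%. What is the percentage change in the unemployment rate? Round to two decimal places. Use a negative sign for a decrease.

-38.46%

The change is 21.6 − 35.1 = -13.5 percentage points.
Relative to the original 35.1%, that is -13.5 ÷ 35.1 ≈ -38.46%.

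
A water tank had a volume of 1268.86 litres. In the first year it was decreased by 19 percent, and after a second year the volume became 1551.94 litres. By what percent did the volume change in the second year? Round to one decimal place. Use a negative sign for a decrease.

51.0%

After the first year: 1268.86 × 0.81 = 1027.7766.
Second-year multiplier: 1551.94 ÷ 1027.7766 ≈ 1.51.
That is a change of 51.0%.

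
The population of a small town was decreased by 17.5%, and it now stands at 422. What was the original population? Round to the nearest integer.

512

The overall multiplier applied was 0.825.
So the original population was 422 ÷ 0.825 ≈ 512.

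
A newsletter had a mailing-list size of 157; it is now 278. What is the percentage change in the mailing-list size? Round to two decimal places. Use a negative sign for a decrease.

Change: 278 − 157 = 121.
Relative to the original: 121 ÷ 157 ≈ 77.07%.

77.07%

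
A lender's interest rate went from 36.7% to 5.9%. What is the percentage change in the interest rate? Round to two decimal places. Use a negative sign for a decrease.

The change is 5.9 − 36.7 = -30.8 percentage points.
Relative to the original 36.7%, that is -30.8 ÷ 36.7 ≈ -83.92%.

-83.92%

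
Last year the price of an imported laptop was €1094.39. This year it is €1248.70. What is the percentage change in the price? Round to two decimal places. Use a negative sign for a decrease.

14.10%

Change: €1248.70 − €1094.39 = €154.31.
Relative to the original: €154.31 ÷ €1094.39 ≈ 14.10%.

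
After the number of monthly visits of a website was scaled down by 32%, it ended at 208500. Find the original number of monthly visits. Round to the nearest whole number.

306618

The overall multiplier applied was 0.68.
So the original number of monthly visits was 208500 ÷ 0.68 ≈ 306618.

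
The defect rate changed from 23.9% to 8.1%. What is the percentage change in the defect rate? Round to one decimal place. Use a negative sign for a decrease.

The change is 8.1 − 23.9 = -15.8 percentage points.
Relative to the original 23.9%, that is -15.8 ÷ 23.9 ≈ -66.1%.

-66.1%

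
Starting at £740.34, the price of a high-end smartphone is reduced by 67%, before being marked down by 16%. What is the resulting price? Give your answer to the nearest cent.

£205.22

After the 67% decrease: £740.34 × 0.33 = £244.3122.
After the 16% decrease: £244.3122 × 0.84 = £205.222248 ≈ £205.22.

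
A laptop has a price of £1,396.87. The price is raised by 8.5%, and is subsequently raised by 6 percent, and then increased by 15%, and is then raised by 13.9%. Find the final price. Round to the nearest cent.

Each change multiplies by a factor: 1.085 × 1.06 × 1.15 × 1.139 = 1.506458485.
£1,396.87 × 1.506458485 = £2104.32666394195 ≈ £2,104.33.

£2,104.33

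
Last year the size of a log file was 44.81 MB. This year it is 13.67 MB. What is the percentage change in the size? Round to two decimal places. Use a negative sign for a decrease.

-69.49%

Change: 13.67 − 44.81 = -31.14.
Relative to the original: -31.14 ÷ 44.81 ≈ -69.49%.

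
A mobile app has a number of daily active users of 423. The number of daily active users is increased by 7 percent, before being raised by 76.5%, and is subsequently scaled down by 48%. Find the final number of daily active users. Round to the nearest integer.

415

Each change multiplies by a factor: 1.07 × 1.765 × 0.52 = 0.982046.
423 × 0.982046 = 415.405458 ≈ 415.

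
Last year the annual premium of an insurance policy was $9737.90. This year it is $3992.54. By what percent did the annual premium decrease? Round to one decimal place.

Change: $3992.54 − $9737.90 = -$5745.36.
Relative to the original: -$5745.36 ÷ $9737.90 ≈ -59.0%.
So the annual premium decreased by 59.0%.

59.0%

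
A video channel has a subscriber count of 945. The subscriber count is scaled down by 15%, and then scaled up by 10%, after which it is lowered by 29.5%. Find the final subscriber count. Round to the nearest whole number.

15% decrease: 945 × 0.85 = 803.25.
Apply the 10% increase: 803.25 × 1.1 = 883.575.
After the 29.5% decrease: 883.575 × 0.705 = 622.920375 ≈ 623.

623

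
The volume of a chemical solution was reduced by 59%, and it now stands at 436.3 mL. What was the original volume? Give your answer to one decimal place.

1,064.1 mL

The overall multiplier applied was 0.41.
So the original volume was 436.3 ÷ 0.41 ≈ 1,064.1 mL.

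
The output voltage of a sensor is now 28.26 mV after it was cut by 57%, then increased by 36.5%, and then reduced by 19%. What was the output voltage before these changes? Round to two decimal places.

The overall multiplier applied was 0.43 × 1.365 × 0.81 = 0.4754295.
So the original output voltage was 28.26 ÷ 0.4754295 ≈ 59.44 mV.

59.44 mV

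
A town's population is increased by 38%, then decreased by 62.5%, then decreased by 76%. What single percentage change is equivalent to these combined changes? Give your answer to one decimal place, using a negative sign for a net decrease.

The combined multiplier is 1.38 × 0.375 × 0.24 = 0.1242.
That corresponds to a decrease of 87.6%.

-87.6%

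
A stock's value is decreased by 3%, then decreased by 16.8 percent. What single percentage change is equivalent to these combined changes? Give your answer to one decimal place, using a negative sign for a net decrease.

-19.3%

The combined multiplier is 0.97 × 0.832 = 0.80704.
That corresponds to a decrease of 19.3%.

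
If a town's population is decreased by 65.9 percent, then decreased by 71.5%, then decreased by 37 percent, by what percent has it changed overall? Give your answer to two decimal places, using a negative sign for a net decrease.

-93.88%

A 65.9% decrease multiplies by 0.341.
Then a 71.5% decrease: 0.341 × 0.285 = 0.097185.
Then a 37% decrease: 0.097185 × 0.63 = 0.06122655.
Overall factor 0.06122655, i.e. -93.88%.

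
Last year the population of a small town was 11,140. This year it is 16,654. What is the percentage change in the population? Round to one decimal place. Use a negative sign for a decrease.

49.5%

Change: 16,654 − 11,140 = 5,514.
Relative to the original: 5,514 ÷ 11,140 ≈ 49.5%.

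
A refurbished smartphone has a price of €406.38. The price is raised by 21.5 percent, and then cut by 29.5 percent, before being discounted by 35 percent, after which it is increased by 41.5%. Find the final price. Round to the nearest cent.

€320.16

Apply the 21.5% increase: €406.38 × 1.215 = €493.7517.
29.5% decrease: €493.7517 × 0.705 = €348.0949485.
After the 35% decrease: €348.0949485 × 0.65 = €226.261716525.
41.5% increase: €226.261716525 × 1.415 = €320.160328882875 ≈ €320.16.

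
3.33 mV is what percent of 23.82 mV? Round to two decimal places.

3.33 mV ÷ 23.82 mV ≈ 13.98%.

13.98%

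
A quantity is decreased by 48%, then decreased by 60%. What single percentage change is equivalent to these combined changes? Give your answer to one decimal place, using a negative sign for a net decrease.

-79.2%

The combined multiplier is 0.52 × 0.4 = 0.208.
That corresponds to a decrease of 79.2%.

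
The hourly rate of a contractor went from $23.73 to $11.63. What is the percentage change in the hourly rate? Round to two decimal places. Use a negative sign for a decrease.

-50.99%

Change: $11.63 − $23.73 = -$12.10.
Relative to the original: -$12.10 ÷ $23.73 ≈ -50.99%.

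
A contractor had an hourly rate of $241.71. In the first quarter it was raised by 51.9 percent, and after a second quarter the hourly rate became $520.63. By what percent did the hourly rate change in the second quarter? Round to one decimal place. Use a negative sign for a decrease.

After the first quarter: $241.71 × 1.519 = $367.15749.
Second-quarter multiplier: $520.63 ÷ $367.15749 ≈ 1.418.
That is a change of 41.8%.

41.8%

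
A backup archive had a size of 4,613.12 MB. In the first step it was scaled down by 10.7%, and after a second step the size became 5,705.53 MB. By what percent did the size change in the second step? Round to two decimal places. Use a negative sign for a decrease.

After the first step: 4,613.12 × 0.893 = 4119.51616.
Second-step multiplier: 5,705.53 ÷ 4119.51616 ≈ 1.385.
That is a change of 38.50%.

38.50%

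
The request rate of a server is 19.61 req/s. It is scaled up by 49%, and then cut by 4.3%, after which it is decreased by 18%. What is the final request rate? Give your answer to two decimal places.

Each change multiplies by a factor: 1.49 × 0.957 × 0.82 = 1.1692626.
19.61 × 1.1692626 = 22.929239586 ≈ 22.93.

22.93 req/s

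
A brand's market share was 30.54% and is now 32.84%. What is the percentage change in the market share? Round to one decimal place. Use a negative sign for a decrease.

7.5%

The change is 32.84 − 30.54 = 2.30 percentage points.
Relative to the original 30.54%, that is 2.30 ÷ 30.54 ≈ 7.5%.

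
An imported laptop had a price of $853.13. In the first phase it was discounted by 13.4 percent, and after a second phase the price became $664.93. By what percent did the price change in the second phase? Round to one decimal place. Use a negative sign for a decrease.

After the first phase: $853.13 × 0.866 = $738.81058.
Second-phase multiplier: $664.93 ÷ $738.81058 ≈ 0.9.
That is a change of -10.0%.

-10.0%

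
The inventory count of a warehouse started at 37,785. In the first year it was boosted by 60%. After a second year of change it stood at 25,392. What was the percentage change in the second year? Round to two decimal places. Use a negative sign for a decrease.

After the first year: 37,785 × 1.6 = 60456.
Second-year multiplier: 25,392 ÷ 60456 ≈ 0.420008.
That is a change of -58.00%.

-58.00%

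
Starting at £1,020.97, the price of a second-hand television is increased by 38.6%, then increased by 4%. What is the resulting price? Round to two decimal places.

Each change multiplies by a factor: 1.386 × 1.04 = 1.44144.
£1,020.97 × 1.44144 = £1471.6669968 ≈ £1,471.67.

£1,471.67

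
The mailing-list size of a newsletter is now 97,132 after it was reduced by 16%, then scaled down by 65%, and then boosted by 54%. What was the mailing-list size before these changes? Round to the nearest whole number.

Undoing the 54% increase: 97,132 ÷ 1.54 ≈ 63072.727273.
Undoing the 65% decrease: 63072.727273 ÷ 0.35 ≈ 180207.792209.
Undoing the 16% decrease: 180207.792209 ÷ 0.84 ≈ 214,533.

214,533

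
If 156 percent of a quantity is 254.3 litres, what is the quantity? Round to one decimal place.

254.3 litres ÷ 1.56 ≈ 163.0 litres.

163.0 litres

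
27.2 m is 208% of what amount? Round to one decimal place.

27.2 m ÷ 2.08 ≈ 13.1 m.

13.1 m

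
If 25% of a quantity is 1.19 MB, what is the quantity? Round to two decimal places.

1.19 MB ÷ 0.25 = 4.76 MB.

4.76 MB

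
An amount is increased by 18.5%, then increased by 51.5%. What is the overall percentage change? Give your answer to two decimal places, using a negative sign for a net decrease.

79.53%

An 18.5% increase multiplies by 1.185.
Then a 51.5% increase: 1.185 × 1.515 = 1.795275.
Overall factor 1.795275, i.e. 79.53%.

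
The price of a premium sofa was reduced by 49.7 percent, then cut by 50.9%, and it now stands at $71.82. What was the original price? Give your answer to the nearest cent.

The overall multiplier applied was 0.503 × 0.491 = 0.246973.
So the original price was $71.82 ÷ 0.246973 ≈ $290.80.

$290.80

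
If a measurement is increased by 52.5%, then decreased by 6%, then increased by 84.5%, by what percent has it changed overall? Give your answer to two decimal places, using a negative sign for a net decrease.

164.48%

The combined multiplier is 1.525 × 0.94 × 1.845 = 2.6448075.
That corresponds to an increase of 164.48%.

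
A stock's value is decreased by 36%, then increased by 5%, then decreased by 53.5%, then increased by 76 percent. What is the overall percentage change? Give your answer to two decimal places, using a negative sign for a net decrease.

-45.00%

The combined multiplier is 0.64 × 1.05 × 0.465 × 1.76 = 0.5499648.
That corresponds to a decrease of 45.00%.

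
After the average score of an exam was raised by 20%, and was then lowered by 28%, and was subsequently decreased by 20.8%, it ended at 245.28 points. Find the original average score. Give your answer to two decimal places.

The overall multiplier applied was 1.2 × 0.72 × 0.792 = 0.684288.
So the original average score was 245.28 ÷ 0.684288 ≈ 358.45 points.

358.45 points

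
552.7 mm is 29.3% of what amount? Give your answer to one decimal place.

1886.3 mm

552.7 mm ÷ 0.293 ≈ 1886.3 mm.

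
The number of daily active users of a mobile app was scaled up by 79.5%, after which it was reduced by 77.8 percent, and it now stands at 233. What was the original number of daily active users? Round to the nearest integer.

585

Undoing the 77.8% decrease: 233 ÷ 0.222 ≈ 1049.54955.
Undoing the 79.5% increase: 1049.54955 ÷ 1.795 ≈ 585.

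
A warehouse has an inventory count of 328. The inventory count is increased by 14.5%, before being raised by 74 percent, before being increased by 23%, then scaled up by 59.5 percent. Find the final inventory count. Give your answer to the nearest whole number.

1282

Each change multiplies by a factor: 1.145 × 1.74 × 1.23 × 1.595 = 3.908593755.
328 × 3.908593755 = 1282.01875164 ≈ 1282.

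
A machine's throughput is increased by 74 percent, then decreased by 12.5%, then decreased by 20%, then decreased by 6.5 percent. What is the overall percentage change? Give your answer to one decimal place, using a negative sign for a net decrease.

The combined multiplier is 1.74 × 0.875 × 0.8 × 0.935 = 1.13883.
That corresponds to an increase of 13.9%.

13.9%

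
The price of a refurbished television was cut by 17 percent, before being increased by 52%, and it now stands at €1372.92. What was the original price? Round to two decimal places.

The overall multiplier applied was 0.83 × 1.52 = 1.2616.
So the original price was €1372.92 ÷ 1.2616 ≈ €1088.24.

€1088.24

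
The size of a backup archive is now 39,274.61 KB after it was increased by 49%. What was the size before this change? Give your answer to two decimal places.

The overall multiplier applied was 1.49.
So the original size was 39,274.61 ÷ 1.49 ≈ 26,358.80 KB.

26,358.80 KB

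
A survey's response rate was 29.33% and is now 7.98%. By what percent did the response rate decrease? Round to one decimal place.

The change is 7.98 − 29.33 = -21.35 percentage points.
Relative to the original 29.33%, that is -21.35 ÷ 29.33 ≈ -72.8%.
So the response rate fell by 72.8%.

72.8%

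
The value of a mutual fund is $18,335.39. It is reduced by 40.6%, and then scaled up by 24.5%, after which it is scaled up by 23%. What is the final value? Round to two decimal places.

$16,678.27

Apply the 40.6% decrease: $18,335.39 × 0.594 = $10891.22166.
Apply the 24.5% increase: $10891.22166 × 1.245 = $13559.5709667.
After the 23% increase: $13559.5709667 × 1.23 = $16678.272289041 ≈ $16,678.27.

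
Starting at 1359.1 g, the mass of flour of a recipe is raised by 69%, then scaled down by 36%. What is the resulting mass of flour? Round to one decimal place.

Each change multiplies by a factor: 1.69 × 0.64 = 1.0816.
1359.1 × 1.0816 = 1470.00256 ≈ 1470.0.

1470.0 g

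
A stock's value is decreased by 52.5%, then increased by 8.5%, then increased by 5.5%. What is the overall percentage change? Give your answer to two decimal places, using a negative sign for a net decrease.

The combined multiplier is 0.475 × 1.085 × 1.055 = 0.543720625.
That corresponds to a decrease of 45.63%.

-45.63%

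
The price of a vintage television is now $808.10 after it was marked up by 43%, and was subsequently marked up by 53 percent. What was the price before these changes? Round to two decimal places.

$369.35

Undoing the 53% increase: $808.10 ÷ 1.53 ≈ $528.169935.
Undoing the 43% increase: $528.169935 ÷ 1.43 ≈ $369.35.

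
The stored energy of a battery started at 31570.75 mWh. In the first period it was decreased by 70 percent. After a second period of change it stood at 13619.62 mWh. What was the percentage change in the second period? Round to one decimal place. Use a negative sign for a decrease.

43.8%

After the first period: 31570.75 × 0.3 = 9471.225.
Second-period multiplier: 13619.62 ÷ 9471.225 ≈ 1.438.
That is a change of 43.8%.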